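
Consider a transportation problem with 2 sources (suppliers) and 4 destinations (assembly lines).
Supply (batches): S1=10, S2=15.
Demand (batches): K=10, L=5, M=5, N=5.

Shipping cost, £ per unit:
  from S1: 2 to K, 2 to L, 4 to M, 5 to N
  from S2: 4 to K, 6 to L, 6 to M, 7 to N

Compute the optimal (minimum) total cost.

105

An optimal shipping plan:
  S1->K: 5 × £2 = £10
  S1->L: 5 × £2 = £10
  S2->K: 5 × £4 = £20
  S2->M: 5 × £6 = £30
  S2->N: 5 × £7 = £35
Total = 10 + 10 + 20 + 30 + 35 = £105.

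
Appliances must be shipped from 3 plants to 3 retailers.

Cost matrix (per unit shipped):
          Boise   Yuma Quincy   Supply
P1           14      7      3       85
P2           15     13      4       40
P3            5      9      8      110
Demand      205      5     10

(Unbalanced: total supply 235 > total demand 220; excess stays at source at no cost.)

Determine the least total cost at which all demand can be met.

An optimal shipping plan:
  P1→Boise: 70 × 14 = 980
  P1→Yuma: 5 × 7 = 35
  P1→Quincy: 10 × 3 = 30
  P2→Boise: 25 × 15 = 375
  P3→Boise: 110 × 5 = 550
Total = 980 + 35 + 30 + 375 + 550 = 1970.

1970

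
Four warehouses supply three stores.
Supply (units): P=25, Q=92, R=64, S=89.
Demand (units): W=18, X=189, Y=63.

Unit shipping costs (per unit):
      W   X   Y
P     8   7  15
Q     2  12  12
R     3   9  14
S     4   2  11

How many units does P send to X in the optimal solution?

Optimal shipments:
  P->X: 25 × 7 = 175
  Q->W: 18 × 2 = 36
  Q->X: 11 × 12 = 132
  Q->Y: 63 × 12 = 756
  R->X: 64 × 9 = 576
  S->X: 89 × 2 = 178
Total cost = 1853.
So P→X carries 25 units.

25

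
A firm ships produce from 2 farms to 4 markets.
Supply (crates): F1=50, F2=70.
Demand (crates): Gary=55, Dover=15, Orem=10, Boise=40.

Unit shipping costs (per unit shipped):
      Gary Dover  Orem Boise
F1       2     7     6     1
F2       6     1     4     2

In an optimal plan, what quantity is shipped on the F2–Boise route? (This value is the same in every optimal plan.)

40

Solving gives:
  F1–Gary: 50 × 2 = 100
  F2–Gary: 5 × 6 = 30
  F2–Dover: 15 × 1 = 15
  F2–Orem: 10 × 4 = 40
  F2–Boise: 40 × 2 = 80
Total cost = 265.
So F2→Boise carries 40 crates.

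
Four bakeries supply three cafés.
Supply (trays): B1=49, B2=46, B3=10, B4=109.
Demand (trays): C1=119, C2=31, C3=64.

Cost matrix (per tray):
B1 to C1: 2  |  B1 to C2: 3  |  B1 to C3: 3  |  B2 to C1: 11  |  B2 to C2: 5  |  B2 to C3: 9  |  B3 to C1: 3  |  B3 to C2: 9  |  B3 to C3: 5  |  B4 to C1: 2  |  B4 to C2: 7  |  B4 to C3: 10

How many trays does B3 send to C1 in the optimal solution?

10

The minimum-cost plan:
  B1–C3: 49 trays
  B2–C2: 31 trays
  B2–C3: 15 trays
  B3–C1: 10 trays
  B4–C1: 109 trays
Total cost = 685.
So B3→C1 carries 10 trays.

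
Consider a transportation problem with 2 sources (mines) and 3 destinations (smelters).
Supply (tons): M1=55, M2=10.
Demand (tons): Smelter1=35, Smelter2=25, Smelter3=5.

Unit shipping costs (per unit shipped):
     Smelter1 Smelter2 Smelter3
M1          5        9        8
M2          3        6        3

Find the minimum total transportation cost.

One minimum-cost allocation:
  M1–Smelter1: 35 × 5 = 175
  M1–Smelter2: 20 × 9 = 180
  M2–Smelter2: 5 × 6 = 30
  M2–Smelter3: 5 × 3 = 15
Total = 175 + 180 + 30 + 15 = 400.
(Supply check: M1 ships 55; M2 ships 10.)

400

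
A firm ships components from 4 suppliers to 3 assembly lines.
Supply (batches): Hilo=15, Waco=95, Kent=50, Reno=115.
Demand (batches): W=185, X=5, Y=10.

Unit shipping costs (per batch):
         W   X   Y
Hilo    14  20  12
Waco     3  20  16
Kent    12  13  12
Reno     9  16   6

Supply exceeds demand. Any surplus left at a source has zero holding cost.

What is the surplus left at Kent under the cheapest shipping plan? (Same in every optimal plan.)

45

An optimal plan:
  Waco–W: 95 × 3 = 285
  Kent–X: 5 × 13 = 65
  Reno–W: 90 × 9 = 810
  Reno–Y: 10 × 6 = 60
Total cost = 1220.
Kent ships 5 of its 50, leaving 45.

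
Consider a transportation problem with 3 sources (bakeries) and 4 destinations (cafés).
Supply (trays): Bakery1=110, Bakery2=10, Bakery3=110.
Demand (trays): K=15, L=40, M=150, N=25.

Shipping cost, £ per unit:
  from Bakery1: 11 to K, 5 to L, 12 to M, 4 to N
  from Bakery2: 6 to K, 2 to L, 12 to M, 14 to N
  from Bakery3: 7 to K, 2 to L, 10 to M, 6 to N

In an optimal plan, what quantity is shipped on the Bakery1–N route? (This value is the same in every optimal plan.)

Solving gives:
  Bakery1->M: 85 trays
  Bakery1->N: 25 trays
  Bakery2->K: 10 trays
  Bakery3->K: 5 trays
  Bakery3->L: 40 trays
  Bakery3->M: 65 trays
Total cost = £1945.
So Bakery1→N carries 25 trays.

25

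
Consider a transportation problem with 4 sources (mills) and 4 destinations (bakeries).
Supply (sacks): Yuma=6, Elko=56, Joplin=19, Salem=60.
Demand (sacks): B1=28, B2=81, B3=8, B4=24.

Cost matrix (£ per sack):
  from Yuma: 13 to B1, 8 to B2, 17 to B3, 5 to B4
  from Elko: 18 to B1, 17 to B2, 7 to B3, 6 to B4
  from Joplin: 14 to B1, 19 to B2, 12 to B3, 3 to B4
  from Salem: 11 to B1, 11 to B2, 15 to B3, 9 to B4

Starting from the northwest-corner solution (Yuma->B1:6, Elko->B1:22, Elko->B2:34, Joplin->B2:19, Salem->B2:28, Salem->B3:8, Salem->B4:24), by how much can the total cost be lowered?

Current plan cost = 6·13 + 22·18 + 34·17 + 19·19 + 28·11 + 8·15 + 24·9 = £2057.
Optimal plan:
  Yuma→B2: 6 × £8 = £48
  Elko→B2: 24 × £17 = £408
  Elko→B3: 8 × £7 = £56
  Elko→B4: 24 × £6 = £144
  Joplin→B1: 19 × £14 = £266
  Salem→B1: 9 × £11 = £99
  Salem→B2: 51 × £11 = £561
Optimal cost = £1582.
Saving = 2057 − 1582 = £475.

475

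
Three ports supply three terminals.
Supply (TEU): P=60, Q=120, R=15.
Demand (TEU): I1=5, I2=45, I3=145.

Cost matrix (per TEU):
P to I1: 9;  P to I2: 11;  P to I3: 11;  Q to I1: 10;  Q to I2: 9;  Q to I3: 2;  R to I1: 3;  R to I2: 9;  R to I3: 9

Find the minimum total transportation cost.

One minimum-cost allocation:
  P–I2: 35 TEU
  P–I3: 25 TEU
  Q–I3: 120 TEU
  R–I1: 5 TEU
  R–I2: 10 TEU
Total cost = 1005.
(Supply check: P ships 60; Q ships 120; R ships 15.)

1005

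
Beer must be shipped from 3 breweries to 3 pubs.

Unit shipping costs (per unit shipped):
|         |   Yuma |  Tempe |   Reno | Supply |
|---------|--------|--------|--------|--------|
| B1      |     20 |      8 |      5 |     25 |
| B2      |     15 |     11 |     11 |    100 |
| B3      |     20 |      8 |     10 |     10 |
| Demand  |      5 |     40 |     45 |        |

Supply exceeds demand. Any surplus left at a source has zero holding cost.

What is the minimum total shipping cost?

830

A cheapest plan:
  B1 to Reno: 25 kegs
  B2 to Yuma: 5 kegs
  B2 to Tempe: 30 kegs
  B2 to Reno: 20 kegs
  B3 to Tempe: 10 kegs
Total cost = 830.
(Supply check: B1 ships 25; B2 ships 55; B3 ships 10.)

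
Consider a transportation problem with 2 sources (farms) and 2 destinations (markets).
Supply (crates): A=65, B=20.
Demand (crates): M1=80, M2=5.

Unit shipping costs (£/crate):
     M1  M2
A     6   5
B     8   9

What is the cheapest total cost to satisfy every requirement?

545

Optimal allocation:
  A–M1: 60 × £6 = £360
  A–M2: 5 × £5 = £25
  B–M1: 20 × £8 = £160
Total = 360 + 25 + 160 = £545.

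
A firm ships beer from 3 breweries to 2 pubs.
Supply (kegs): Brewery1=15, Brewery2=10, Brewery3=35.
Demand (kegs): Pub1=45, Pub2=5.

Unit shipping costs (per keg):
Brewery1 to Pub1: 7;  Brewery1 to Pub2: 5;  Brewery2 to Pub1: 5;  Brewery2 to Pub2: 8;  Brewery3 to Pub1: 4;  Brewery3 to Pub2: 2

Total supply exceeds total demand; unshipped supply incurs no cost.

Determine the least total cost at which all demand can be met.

215

Optimal allocation:
  Brewery1->Pub2: 5 kegs
  Brewery2->Pub1: 10 kegs
  Brewery3->Pub1: 35 kegs
Total cost = 215.
(Supply check: Brewery1 ships 5; Brewery2 ships 10; Brewery3 ships 35.)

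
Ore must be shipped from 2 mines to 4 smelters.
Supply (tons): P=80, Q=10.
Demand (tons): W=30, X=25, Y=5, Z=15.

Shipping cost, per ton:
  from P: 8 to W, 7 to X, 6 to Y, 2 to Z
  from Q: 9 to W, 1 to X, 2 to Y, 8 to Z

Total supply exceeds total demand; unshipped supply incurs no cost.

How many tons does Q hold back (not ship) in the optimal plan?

0

Minimum-cost shipments:
  P–W: 30 tons
  P–X: 15 tons
  P–Y: 5 tons
  P–Z: 15 tons
  Q–X: 10 tons
Total cost = 415.
Q ships 10 of its 10, leaving 0.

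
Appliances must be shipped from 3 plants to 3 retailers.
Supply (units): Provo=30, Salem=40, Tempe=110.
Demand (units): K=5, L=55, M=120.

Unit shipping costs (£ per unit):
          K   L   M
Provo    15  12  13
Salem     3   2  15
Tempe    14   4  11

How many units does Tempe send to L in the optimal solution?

20

Solving gives:
  Provo to M: 30 × £13 = £390
  Salem to K: 5 × £3 = £15
  Salem to L: 35 × £2 = £70
  Tempe to L: 20 × £4 = £80
  Tempe to M: 90 × £11 = £990
Total cost = £1545.
So Tempe→L carries 20 units.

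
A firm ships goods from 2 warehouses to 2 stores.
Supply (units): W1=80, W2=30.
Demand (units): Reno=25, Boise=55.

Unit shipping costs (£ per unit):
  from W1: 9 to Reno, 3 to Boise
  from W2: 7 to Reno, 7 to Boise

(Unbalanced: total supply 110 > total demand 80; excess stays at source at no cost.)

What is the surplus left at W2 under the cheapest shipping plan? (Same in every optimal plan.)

5

An optimal plan:
  W1→Boise: 55 × £3 = £165
  W2→Reno: 25 × £7 = £175
Total cost = £340.
W2 ships 25 of its 30, leaving 5.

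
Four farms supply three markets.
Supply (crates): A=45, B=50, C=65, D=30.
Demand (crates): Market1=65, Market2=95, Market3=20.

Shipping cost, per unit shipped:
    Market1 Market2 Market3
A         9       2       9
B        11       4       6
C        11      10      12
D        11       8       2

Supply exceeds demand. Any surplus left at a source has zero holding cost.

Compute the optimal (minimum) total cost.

An optimal shipping plan:
  A→Market2: 45 × 2 = 90
  B→Market2: 50 × 4 = 200
  C→Market1: 65 × 11 = 715
  D→Market3: 20 × 2 = 40
Total = 90 + 200 + 715 + 40 = 1045.
(Supply check: A ships 45; B ships 50; C ships 65; D ships 20.)

1045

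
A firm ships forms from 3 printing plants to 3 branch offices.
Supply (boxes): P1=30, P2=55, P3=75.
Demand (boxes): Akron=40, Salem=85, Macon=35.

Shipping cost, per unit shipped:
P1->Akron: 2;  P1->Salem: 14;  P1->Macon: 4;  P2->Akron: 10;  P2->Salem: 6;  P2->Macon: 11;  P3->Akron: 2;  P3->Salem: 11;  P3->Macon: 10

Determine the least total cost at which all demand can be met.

Optimal allocation:
  P1→Macon: 30 × 4 = 120
  P2→Salem: 55 × 6 = 330
  P3→Akron: 40 × 2 = 80
  P3→Salem: 30 × 11 = 330
  P3→Macon: 5 × 10 = 50
Total = 120 + 330 + 80 + 330 + 50 = 910.

910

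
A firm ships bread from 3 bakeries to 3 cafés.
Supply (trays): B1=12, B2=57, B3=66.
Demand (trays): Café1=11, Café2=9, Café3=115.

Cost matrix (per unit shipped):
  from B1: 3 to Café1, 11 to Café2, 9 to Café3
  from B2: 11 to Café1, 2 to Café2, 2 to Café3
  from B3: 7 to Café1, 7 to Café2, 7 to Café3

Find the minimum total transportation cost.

618

Optimal allocation:
  B1–Café1: 11 × 3 = 33
  B1–Café3: 1 × 9 = 9
  B2–Café3: 57 × 2 = 114
  B3–Café2: 9 × 7 = 63
  B3–Café3: 57 × 7 = 399
Total = 33 + 9 + 114 + 63 + 399 = 618.
(Supply check: B1 ships 12; B2 ships 57; B3 ships 66.)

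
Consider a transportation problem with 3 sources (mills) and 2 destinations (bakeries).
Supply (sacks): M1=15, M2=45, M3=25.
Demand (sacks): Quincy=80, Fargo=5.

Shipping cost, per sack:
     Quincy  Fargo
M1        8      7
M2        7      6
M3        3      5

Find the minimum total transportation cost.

505

An optimal shipping plan:
  M1->Quincy: 10 × 8 = 80
  M1->Fargo: 5 × 7 = 35
  M2->Quincy: 45 × 7 = 315
  M3->Quincy: 25 × 3 = 75
Total = 80 + 35 + 315 + 75 = 505.
(Supply check: M1 ships 15; M2 ships 45; M3 ships 25.)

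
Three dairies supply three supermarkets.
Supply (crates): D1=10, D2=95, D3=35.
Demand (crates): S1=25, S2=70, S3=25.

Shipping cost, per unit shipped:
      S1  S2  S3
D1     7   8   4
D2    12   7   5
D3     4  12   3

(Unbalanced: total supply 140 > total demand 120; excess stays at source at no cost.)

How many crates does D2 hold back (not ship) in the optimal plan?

20

An optimal plan:
  D1 to S3: 10 × 4 = 40
  D2 to S2: 70 × 7 = 490
  D2 to S3: 5 × 5 = 25
  D3 to S1: 25 × 4 = 100
  D3 to S3: 10 × 3 = 30
Total cost = 685.
D2 ships 75 of its 95, leaving 20.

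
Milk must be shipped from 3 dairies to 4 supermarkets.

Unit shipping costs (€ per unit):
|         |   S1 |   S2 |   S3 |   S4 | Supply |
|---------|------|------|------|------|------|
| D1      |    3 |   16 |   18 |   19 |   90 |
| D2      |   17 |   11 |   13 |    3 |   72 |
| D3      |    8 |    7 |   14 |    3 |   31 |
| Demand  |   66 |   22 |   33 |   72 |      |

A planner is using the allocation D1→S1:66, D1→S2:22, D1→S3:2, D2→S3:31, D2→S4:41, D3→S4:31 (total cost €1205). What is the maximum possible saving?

Current plan cost = 66·3 + 22·16 + 2·18 + 31·13 + 41·3 + 31·3 = €1205.
Optimal plan:
  D1–S1: 66 × €3 = €198
  D1–S3: 24 × €18 = €432
  D2–S3: 9 × €13 = €117
  D2–S4: 63 × €3 = €189
  D3–S2: 22 × €7 = €154
  D3–S4: 9 × €3 = €27
Optimal cost = €1117.
Saving = 1205 − 1117 = €88.

88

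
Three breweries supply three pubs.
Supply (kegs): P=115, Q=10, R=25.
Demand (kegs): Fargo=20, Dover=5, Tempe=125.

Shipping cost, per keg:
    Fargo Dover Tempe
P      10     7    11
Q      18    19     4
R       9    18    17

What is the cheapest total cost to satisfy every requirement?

A cheapest plan:
  P–Dover: 5 × 7 = 35
  P–Tempe: 110 × 11 = 1210
  Q–Tempe: 10 × 4 = 40
  R–Fargo: 20 × 9 = 180
  R–Tempe: 5 × 17 = 85
Total = 35 + 1210 + 40 + 180 + 85 = 1550.

1550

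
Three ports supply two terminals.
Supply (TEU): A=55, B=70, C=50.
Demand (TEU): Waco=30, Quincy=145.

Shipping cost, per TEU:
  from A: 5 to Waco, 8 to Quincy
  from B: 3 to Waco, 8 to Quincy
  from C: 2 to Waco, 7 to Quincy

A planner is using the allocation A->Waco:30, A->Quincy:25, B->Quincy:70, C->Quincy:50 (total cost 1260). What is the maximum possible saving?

60

Current plan cost = 30·5 + 25·8 + 70·8 + 50·7 = 1260.
Optimal plan:
  A–Quincy: 55 TEU
  B–Waco: 30 TEU
  B–Quincy: 40 TEU
  C–Quincy: 50 TEU
Optimal cost = 1200.
Saving = 1260 − 1200 = 60.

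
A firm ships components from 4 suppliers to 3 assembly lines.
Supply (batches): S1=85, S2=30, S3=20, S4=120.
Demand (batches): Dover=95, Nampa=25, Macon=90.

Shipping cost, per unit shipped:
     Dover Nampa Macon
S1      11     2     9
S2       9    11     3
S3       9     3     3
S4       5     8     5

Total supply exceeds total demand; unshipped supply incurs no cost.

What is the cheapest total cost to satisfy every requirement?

An optimal shipping plan:
  S1–Nampa: 25 × 2 = 50
  S1–Macon: 15 × 9 = 135
  S2–Macon: 30 × 3 = 90
  S3–Macon: 20 × 3 = 60
  S4–Dover: 95 × 5 = 475
  S4–Macon: 25 × 5 = 125
Total = 50 + 135 + 90 + 60 + 475 + 125 = 935.

935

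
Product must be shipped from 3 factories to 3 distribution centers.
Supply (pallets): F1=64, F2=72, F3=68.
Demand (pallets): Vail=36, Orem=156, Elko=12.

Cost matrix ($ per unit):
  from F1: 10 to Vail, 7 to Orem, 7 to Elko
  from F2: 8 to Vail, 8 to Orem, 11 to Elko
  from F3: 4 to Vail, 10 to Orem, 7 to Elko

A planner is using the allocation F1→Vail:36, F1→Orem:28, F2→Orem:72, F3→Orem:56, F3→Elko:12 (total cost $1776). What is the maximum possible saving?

Current plan cost = 36·10 + 28·7 + 72·8 + 56·10 + 12·7 = $1776.
Optimal plan:
  F1 to Orem: 64 × $7 = $448
  F2 to Orem: 72 × $8 = $576
  F3 to Vail: 36 × $4 = $144
  F3 to Orem: 20 × $10 = $200
  F3 to Elko: 12 × $7 = $84
Optimal cost = $1452.
Saving = 1776 − 1452 = $324.

324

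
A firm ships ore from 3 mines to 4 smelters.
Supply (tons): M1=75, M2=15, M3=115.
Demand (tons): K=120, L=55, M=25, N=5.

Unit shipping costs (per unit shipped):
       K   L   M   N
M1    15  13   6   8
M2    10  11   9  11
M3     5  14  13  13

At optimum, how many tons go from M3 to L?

The minimum-cost plan:
  M1–L: 45 tons
  M1–M: 25 tons
  M1–N: 5 tons
  M2–K: 5 tons
  M2–L: 10 tons
  M3–K: 115 tons
Total cost = 1510.
The route M3→L is not used.

0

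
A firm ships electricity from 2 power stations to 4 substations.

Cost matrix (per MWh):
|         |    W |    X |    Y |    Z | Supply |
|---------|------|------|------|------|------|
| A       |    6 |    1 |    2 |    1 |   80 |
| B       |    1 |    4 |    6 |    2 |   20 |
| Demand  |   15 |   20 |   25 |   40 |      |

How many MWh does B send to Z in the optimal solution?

5

Optimal shipments:
  A->X: 20 × 1 = 20
  A->Y: 25 × 2 = 50
  A->Z: 35 × 1 = 35
  B->W: 15 × 1 = 15
  B->Z: 5 × 2 = 10
Total cost = 130.
So B→Z carries 5 MWh.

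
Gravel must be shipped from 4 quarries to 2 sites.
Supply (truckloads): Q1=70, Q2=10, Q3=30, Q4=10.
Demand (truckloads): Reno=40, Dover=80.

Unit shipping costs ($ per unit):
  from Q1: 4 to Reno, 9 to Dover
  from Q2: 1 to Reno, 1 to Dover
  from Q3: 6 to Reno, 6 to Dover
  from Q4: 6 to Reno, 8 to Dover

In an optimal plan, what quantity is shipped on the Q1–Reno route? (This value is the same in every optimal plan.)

40

Solving gives:
  Q1 to Reno: 40 × $4 = $160
  Q1 to Dover: 30 × $9 = $270
  Q2 to Dover: 10 × $1 = $10
  Q3 to Dover: 30 × $6 = $180
  Q4 to Dover: 10 × $8 = $80
Total cost = $700.
So Q1→Reno carries 40 truckloads.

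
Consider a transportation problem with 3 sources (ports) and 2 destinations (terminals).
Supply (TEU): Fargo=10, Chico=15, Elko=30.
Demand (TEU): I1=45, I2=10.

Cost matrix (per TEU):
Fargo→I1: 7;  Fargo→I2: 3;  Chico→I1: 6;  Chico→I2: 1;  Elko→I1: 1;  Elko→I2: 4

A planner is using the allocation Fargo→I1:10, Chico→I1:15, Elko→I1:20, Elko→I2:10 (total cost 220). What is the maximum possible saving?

Current plan cost = 10·7 + 15·6 + 20·1 + 10·4 = 220.
Optimal plan:
  Fargo->I1: 10 TEU
  Chico->I1: 5 TEU
  Chico->I2: 10 TEU
  Elko->I1: 30 TEU
Optimal cost = 140.
Saving = 220 − 140 = 80.

80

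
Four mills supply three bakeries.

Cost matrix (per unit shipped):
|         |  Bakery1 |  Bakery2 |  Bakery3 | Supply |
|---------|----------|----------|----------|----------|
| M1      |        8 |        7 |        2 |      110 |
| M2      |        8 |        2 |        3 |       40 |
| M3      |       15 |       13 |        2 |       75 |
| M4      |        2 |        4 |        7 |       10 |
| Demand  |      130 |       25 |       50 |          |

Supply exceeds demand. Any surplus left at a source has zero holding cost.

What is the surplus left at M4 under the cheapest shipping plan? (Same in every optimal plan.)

0

Minimum-cost shipments:
  M1->Bakery1: 110 sacks
  M2->Bakery1: 10 sacks
  M2->Bakery2: 25 sacks
  M3->Bakery3: 50 sacks
  M4->Bakery1: 10 sacks
Total cost = 1130.
M4 ships 10 of its 10, leaving 0.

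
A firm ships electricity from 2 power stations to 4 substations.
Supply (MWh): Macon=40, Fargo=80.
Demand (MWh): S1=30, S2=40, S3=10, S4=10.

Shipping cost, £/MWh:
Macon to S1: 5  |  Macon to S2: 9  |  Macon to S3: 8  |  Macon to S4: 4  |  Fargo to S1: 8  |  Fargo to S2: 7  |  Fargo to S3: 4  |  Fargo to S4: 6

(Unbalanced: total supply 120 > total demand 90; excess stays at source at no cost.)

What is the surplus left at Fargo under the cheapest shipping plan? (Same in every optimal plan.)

30

An optimal plan:
  Macon–S1: 30 × £5 = £150
  Macon–S4: 10 × £4 = £40
  Fargo–S2: 40 × £7 = £280
  Fargo–S3: 10 × £4 = £40
Total cost = £510.
Fargo ships 50 of its 80, leaving 30.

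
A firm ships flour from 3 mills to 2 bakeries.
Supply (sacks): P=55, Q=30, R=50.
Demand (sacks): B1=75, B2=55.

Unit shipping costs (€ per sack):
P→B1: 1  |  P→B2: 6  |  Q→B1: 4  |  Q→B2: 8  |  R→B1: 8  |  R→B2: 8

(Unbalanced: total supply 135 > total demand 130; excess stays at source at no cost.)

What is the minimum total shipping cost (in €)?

575

Optimal allocation:
  P→B1: 55 × €1 = €55
  Q→B1: 20 × €4 = €80
  Q→B2: 5 × €8 = €40
  R→B2: 50 × €8 = €400
Total = 55 + 80 + 40 + 400 = €575.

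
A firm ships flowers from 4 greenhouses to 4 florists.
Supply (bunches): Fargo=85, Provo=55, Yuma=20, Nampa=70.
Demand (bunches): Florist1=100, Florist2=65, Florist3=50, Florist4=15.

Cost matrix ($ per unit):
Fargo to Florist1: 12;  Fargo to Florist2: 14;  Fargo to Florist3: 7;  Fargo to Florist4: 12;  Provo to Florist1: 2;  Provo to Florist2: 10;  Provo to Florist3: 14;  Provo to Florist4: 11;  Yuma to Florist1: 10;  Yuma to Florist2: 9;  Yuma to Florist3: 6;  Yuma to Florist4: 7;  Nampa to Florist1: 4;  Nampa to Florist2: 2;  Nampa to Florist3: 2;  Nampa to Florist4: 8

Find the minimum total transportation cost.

1185

A cheapest plan:
  Fargo->Florist1: 35 × $12 = $420
  Fargo->Florist3: 50 × $7 = $350
  Provo->Florist1: 55 × $2 = $110
  Yuma->Florist1: 5 × $10 = $50
  Yuma->Florist4: 15 × $7 = $105
  Nampa->Florist1: 5 × $4 = $20
  Nampa->Florist2: 65 × $2 = $130
Total = 420 + 350 + 110 + 50 + 105 + 20 + 130 = $1185.
(Supply check: Fargo ships 85; Provo ships 55; Yuma ships 20; Nampa ships 70.)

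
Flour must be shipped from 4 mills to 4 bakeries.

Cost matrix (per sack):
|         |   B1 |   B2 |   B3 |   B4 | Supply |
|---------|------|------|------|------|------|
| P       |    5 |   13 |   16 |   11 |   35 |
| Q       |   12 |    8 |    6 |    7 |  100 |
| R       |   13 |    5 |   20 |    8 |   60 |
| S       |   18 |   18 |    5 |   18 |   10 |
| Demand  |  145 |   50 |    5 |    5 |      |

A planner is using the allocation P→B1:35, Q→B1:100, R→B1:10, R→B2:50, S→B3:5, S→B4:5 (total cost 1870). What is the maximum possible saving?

25

Current plan cost = 35·5 + 100·12 + 10·13 + 50·5 + 5·5 + 5·18 = 1870.
Optimal plan:
  P to B1: 35 × 5 = 175
  Q to B1: 95 × 12 = 1140
  Q to B4: 5 × 7 = 35
  R to B1: 10 × 13 = 130
  R to B2: 50 × 5 = 250
  S to B1: 5 × 18 = 90
  S to B3: 5 × 5 = 25
Optimal cost = 1845.
Saving = 1870 − 1845 = 25.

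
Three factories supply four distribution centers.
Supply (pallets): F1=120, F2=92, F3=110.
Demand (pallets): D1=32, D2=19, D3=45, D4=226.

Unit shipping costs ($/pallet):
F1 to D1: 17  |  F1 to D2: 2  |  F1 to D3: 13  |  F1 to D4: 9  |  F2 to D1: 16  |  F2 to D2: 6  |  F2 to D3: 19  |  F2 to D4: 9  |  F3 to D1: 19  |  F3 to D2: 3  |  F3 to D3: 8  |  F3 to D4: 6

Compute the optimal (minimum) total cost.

2749

One minimum-cost allocation:
  F1 to D2: 19 × $2 = $38
  F1 to D4: 101 × $9 = $909
  F2 to D1: 32 × $16 = $512
  F2 to D4: 60 × $9 = $540
  F3 to D3: 45 × $8 = $360
  F3 to D4: 65 × $6 = $390
Total = 38 + 909 + 512 + 540 + 360 + 390 = $2749.
(Supply check: F1 ships 120; F2 ships 92; F3 ships 110.)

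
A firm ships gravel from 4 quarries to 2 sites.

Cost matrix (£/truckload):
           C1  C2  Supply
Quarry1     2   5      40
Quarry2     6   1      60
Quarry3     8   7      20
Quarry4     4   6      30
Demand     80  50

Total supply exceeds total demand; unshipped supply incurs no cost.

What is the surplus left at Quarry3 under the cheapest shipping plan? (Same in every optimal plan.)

20

Minimum-cost shipments:
  Quarry1–C1: 40 × £2 = £80
  Quarry2–C1: 10 × £6 = £60
  Quarry2–C2: 50 × £1 = £50
  Quarry4–C1: 30 × £4 = £120
Total cost = £310.
Quarry3 ships 0 of its 20, leaving 20.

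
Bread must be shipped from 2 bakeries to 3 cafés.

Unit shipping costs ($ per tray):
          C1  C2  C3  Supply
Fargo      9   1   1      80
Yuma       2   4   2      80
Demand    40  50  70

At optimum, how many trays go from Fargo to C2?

50

Solving gives:
  Fargo to C2: 50 × $1 = $50
  Fargo to C3: 30 × $1 = $30
  Yuma to C1: 40 × $2 = $80
  Yuma to C3: 40 × $2 = $80
Total cost = $240.
So Fargo→C2 carries 50 trays.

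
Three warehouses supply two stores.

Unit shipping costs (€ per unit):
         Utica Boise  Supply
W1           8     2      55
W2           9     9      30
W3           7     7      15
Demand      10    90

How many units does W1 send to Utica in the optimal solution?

The minimum-cost plan:
  W1->Boise: 55 × €2 = €110
  W2->Utica: 10 × €9 = €90
  W2->Boise: 20 × €9 = €180
  W3->Boise: 15 × €7 = €105
Total cost = €485.
The route W1→Utica is not used.

0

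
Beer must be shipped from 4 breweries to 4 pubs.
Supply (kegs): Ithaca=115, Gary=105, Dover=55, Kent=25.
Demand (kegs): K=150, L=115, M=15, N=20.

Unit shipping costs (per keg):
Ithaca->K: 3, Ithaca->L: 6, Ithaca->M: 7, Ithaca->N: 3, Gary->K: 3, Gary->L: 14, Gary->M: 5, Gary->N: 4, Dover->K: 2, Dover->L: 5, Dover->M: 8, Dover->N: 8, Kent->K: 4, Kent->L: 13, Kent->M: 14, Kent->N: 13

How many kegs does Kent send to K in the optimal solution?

25

Solving gives:
  Ithaca to L: 95 kegs
  Ithaca to N: 20 kegs
  Gary to K: 90 kegs
  Gary to M: 15 kegs
  Dover to K: 35 kegs
  Dover to L: 20 kegs
  Kent to K: 25 kegs
Total cost = 1245.
So Kent→K carries 25 kegs.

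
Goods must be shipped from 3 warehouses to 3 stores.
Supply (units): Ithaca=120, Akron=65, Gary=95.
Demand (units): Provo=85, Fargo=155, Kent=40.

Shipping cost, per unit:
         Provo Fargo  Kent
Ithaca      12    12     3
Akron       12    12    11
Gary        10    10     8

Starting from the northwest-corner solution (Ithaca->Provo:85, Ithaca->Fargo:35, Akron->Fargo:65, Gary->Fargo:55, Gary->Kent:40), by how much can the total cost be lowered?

280

Current plan cost = 85·12 + 35·12 + 65·12 + 55·10 + 40·8 = 3090.
Optimal plan:
  Ithaca->Fargo: 80 × 12 = 960
  Ithaca->Kent: 40 × 3 = 120
  Akron->Provo: 65 × 12 = 780
  Gary->Provo: 20 × 10 = 200
  Gary->Fargo: 75 × 10 = 750
Optimal cost = 2810.
Saving = 3090 − 2810 = 280.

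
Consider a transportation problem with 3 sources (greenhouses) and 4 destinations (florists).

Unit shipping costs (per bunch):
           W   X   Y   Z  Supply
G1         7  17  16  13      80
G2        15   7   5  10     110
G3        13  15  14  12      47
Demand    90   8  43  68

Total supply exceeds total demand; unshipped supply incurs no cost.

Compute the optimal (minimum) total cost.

1659

Optimal allocation:
  G1->W: 80 bunches
  G2->X: 8 bunches
  G2->Y: 43 bunches
  G2->Z: 59 bunches
  G3->W: 10 bunches
  G3->Z: 9 bunches
Total cost = 1659.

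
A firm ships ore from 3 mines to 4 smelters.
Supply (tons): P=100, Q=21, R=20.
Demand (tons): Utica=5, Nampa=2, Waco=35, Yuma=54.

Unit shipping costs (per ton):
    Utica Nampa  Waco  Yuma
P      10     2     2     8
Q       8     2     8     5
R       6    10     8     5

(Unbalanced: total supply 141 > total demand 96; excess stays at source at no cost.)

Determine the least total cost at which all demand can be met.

Optimal allocation:
  P->Nampa: 2 × 2 = 4
  P->Waco: 35 × 2 = 70
  P->Yuma: 18 × 8 = 144
  Q->Yuma: 21 × 5 = 105
  R->Utica: 5 × 6 = 30
  R->Yuma: 15 × 5 = 75
Total = 4 + 70 + 144 + 105 + 30 + 75 = 428.
(Supply check: P ships 55; Q ships 21; R ships 20.)

428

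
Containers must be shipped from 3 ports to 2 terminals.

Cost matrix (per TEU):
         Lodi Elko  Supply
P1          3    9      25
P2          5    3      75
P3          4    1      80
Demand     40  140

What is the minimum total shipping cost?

An optimal shipping plan:
  P1–Lodi: 25 TEU
  P2–Lodi: 15 TEU
  P2–Elko: 60 TEU
  P3–Elko: 80 TEU
Total cost = 410.

410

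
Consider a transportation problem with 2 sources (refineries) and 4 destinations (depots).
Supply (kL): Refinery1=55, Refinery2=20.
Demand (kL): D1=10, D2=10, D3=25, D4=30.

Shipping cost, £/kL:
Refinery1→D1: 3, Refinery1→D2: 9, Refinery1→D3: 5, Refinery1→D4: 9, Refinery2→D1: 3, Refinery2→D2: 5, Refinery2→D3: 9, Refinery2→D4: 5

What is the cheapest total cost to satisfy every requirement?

435

One minimum-cost allocation:
  Refinery1->D1: 10 kL
  Refinery1->D2: 10 kL
  Refinery1->D3: 25 kL
  Refinery1->D4: 10 kL
  Refinery2->D4: 20 kL
Total cost = £435.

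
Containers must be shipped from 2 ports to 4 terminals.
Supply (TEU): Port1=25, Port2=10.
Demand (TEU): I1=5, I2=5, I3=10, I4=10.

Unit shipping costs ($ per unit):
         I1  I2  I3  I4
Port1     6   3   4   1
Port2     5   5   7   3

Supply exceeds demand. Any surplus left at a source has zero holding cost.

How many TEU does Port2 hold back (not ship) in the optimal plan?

Minimum-cost shipments:
  Port1->I2: 5 TEU
  Port1->I3: 10 TEU
  Port1->I4: 10 TEU
  Port2->I1: 5 TEU
Total cost = $90.
Port2 ships 5 of its 10, leaving 5.

5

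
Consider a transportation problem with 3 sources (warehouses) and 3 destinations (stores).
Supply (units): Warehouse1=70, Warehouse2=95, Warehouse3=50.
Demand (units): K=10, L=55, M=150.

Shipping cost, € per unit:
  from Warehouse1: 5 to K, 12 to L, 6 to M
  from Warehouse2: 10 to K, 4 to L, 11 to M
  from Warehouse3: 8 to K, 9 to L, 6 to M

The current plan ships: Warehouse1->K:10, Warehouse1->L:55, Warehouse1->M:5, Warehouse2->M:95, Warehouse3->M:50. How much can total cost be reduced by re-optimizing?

715

Current plan cost = 10·5 + 55·12 + 5·6 + 95·11 + 50·6 = €2085.
Optimal plan:
  Warehouse1 to M: 70 units
  Warehouse2 to K: 10 units
  Warehouse2 to L: 55 units
  Warehouse2 to M: 30 units
  Warehouse3 to M: 50 units
Optimal cost = €1370.
Saving = 2085 − 1370 = €715.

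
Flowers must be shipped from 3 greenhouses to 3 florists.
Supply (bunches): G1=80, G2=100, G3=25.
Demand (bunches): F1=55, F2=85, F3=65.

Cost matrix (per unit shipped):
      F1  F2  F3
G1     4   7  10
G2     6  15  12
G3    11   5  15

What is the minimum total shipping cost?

One minimum-cost allocation:
  G1 to F2: 60 × 7 = 420
  G1 to F3: 20 × 10 = 200
  G2 to F1: 55 × 6 = 330
  G2 to F3: 45 × 12 = 540
  G3 to F2: 25 × 5 = 125
Total = 420 + 200 + 330 + 540 + 125 = 1615.
(Supply check: G1 ships 80; G2 ships 100; G3 ships 25.)

1615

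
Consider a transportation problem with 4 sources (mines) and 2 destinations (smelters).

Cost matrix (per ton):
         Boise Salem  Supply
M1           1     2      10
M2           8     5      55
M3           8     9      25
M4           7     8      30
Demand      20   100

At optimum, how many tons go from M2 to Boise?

Optimal shipments:
  M1→Salem: 10 × 2 = 20
  M2→Salem: 55 × 5 = 275
  M3→Boise: 20 × 8 = 160
  M3→Salem: 5 × 9 = 45
  M4→Salem: 30 × 8 = 240
Total cost = 740.
The route M2→Boise is not used.

0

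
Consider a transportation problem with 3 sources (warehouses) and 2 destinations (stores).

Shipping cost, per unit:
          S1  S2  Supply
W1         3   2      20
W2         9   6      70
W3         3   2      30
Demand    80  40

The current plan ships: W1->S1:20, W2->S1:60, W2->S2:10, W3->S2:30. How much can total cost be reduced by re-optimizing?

60

Current plan cost = 20·3 + 60·9 + 10·6 + 30·2 = 720.
Optimal plan:
  W1→S1: 20 units
  W2→S1: 30 units
  W2→S2: 40 units
  W3→S1: 30 units
Optimal cost = 660.
Saving = 720 − 660 = 60.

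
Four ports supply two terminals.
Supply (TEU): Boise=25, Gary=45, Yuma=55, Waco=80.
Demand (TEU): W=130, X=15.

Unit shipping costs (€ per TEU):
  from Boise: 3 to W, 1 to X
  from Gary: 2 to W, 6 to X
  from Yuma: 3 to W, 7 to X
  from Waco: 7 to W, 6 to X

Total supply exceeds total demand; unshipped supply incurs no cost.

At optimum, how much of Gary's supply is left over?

0

Minimum-cost shipments:
  Boise->W: 10 TEU
  Boise->X: 15 TEU
  Gary->W: 45 TEU
  Yuma->W: 55 TEU
  Waco->W: 20 TEU
Total cost = €440.
Gary ships 45 of its 45, leaving 0.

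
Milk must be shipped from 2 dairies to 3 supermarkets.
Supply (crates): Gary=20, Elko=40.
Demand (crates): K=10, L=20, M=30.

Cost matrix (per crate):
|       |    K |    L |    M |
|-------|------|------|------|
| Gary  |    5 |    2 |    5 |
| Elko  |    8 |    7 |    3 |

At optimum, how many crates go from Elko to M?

Optimal shipments:
  Gary→L: 20 × 2 = 40
  Elko→K: 10 × 8 = 80
  Elko→M: 30 × 3 = 90
Total cost = 210.
So Elko→M carries 30 crates.

30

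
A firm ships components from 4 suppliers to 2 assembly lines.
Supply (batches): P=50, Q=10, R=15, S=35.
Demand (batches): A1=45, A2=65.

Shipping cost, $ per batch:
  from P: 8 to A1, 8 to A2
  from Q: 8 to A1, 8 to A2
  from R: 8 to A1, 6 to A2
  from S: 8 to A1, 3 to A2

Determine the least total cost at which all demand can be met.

675

Optimal allocation:
  P–A1: 45 batches
  P–A2: 5 batches
  Q–A2: 10 batches
  R–A2: 15 batches
  S–A2: 35 batches
Total cost = $675.
(Supply check: P ships 50; Q ships 10; R ships 15; S ships 35.)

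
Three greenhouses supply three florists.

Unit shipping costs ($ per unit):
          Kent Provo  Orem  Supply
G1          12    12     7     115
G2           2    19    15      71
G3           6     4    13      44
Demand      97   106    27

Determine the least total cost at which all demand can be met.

1563

Optimal allocation:
  G1→Kent: 26 × $12 = $312
  G1→Provo: 62 × $12 = $744
  G1→Orem: 27 × $7 = $189
  G2→Kent: 71 × $2 = $142
  G3→Provo: 44 × $4 = $176
Total = 312 + 744 + 189 + 142 + 176 = $1563.
(Supply check: G1 ships 115; G2 ships 71; G3 ships 44.)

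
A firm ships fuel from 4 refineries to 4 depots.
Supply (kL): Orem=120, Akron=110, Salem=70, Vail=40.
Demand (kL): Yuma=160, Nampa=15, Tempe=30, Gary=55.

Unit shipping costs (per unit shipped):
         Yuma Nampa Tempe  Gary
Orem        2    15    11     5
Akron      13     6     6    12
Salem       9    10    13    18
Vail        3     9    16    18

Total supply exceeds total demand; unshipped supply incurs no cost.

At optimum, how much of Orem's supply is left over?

0

An optimal plan:
  Orem–Yuma: 120 × 2 = 240
  Akron–Nampa: 15 × 6 = 90
  Akron–Tempe: 30 × 6 = 180
  Akron–Gary: 55 × 12 = 660
  Vail–Yuma: 40 × 3 = 120
Total cost = 1290.
Orem ships 120 of its 120, leaving 0.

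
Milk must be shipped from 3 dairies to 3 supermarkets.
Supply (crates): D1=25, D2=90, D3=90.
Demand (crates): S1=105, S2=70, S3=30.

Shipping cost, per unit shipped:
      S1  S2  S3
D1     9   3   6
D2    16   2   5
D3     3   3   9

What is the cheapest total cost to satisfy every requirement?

705

Optimal allocation:
  D1 to S1: 15 × 9 = 135
  D1 to S3: 10 × 6 = 60
  D2 to S2: 70 × 2 = 140
  D2 to S3: 20 × 5 = 100
  D3 to S1: 90 × 3 = 270
Total = 135 + 60 + 140 + 100 + 270 = 705.
(Supply check: D1 ships 25; D2 ships 90; D3 ships 90.)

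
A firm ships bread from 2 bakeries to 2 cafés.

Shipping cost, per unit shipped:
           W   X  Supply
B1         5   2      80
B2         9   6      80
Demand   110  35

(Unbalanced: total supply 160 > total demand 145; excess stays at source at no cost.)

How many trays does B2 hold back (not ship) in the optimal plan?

15

Minimum-cost shipments:
  B1→W: 45 × 5 = 225
  B1→X: 35 × 2 = 70
  B2→W: 65 × 9 = 585
Total cost = 880.
B2 ships 65 of its 80, leaving 15.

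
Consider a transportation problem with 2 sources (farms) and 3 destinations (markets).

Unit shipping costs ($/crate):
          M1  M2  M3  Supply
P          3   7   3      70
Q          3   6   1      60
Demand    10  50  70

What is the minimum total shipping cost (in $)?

470

One minimum-cost allocation:
  P->M1: 10 × $3 = $30
  P->M2: 50 × $7 = $350
  P->M3: 10 × $3 = $30
  Q->M3: 60 × $1 = $60
Total = 30 + 350 + 30 + 60 = $470.
(Supply check: P ships 70; Q ships 60.)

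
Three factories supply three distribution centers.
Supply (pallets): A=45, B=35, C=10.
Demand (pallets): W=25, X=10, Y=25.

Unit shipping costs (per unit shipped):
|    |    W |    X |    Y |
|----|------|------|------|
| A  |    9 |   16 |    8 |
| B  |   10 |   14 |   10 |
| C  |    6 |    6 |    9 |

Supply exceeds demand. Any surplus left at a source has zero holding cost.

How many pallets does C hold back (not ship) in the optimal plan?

Minimum-cost shipments:
  A->W: 20 × 9 = 180
  A->Y: 25 × 8 = 200
  B->W: 5 × 10 = 50
  C->X: 10 × 6 = 60
Total cost = 490.
C ships 10 of its 10, leaving 0.

0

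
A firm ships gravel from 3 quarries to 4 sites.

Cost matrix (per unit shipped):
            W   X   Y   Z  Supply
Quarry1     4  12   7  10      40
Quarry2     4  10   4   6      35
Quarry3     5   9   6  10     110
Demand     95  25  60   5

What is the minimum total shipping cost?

A cheapest plan:
  Quarry1 to W: 40 × 4 = 160
  Quarry2 to Y: 30 × 4 = 120
  Quarry2 to Z: 5 × 6 = 30
  Quarry3 to W: 55 × 5 = 275
  Quarry3 to X: 25 × 9 = 225
  Quarry3 to Y: 30 × 6 = 180
Total = 160 + 120 + 30 + 275 + 225 + 180 = 990.
(Supply check: Quarry1 ships 40; Quarry2 ships 35; Quarry3 ships 110.)

990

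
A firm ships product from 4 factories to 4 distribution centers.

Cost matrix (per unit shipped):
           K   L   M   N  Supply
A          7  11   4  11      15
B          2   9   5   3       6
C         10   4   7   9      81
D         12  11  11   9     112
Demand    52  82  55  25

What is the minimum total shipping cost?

An optimal shipping plan:
  A→M: 15 pallets
  B→K: 6 pallets
  C→L: 81 pallets
  D→K: 46 pallets
  D→L: 1 pallets
  D→M: 40 pallets
  D→N: 25 pallets
Total cost = 1624.
(Supply check: A ships 15; B ships 6; C ships 81; D ships 112.)

1624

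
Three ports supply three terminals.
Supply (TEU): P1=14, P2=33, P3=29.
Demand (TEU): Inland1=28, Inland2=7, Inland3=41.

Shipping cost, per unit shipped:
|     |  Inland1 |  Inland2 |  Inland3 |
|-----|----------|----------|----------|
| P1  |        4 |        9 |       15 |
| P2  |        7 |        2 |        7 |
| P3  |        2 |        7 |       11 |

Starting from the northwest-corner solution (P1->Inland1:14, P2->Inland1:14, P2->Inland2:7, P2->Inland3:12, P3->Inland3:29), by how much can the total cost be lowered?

126

Current plan cost = 14·4 + 14·7 + 7·2 + 12·7 + 29·11 = 571.
Optimal plan:
  P1 to Inland1: 14 × 4 = 56
  P2 to Inland2: 7 × 2 = 14
  P2 to Inland3: 26 × 7 = 182
  P3 to Inland1: 14 × 2 = 28
  P3 to Inland3: 15 × 11 = 165
Optimal cost = 445.
Saving = 571 − 445 = 126.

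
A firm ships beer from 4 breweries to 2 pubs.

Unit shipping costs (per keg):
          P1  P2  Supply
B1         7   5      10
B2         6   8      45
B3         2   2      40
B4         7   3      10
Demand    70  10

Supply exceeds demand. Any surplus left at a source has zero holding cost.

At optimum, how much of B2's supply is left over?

15

Minimum-cost shipments:
  B2->P1: 30 × 6 = 180
  B3->P1: 40 × 2 = 80
  B4->P2: 10 × 3 = 30
Total cost = 290.
B2 ships 30 of its 45, leaving 15.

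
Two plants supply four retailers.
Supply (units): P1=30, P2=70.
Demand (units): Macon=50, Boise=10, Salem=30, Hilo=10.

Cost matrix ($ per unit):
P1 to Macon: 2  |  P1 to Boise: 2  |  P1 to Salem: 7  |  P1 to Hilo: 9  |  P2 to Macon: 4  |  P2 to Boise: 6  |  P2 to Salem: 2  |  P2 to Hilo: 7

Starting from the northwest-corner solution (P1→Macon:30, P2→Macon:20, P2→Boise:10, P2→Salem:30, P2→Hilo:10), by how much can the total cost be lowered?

20

Current plan cost = 30·2 + 20·4 + 10·6 + 30·2 + 10·7 = $330.
Optimal plan:
  P1->Macon: 20 units
  P1->Boise: 10 units
  P2->Macon: 30 units
  P2->Salem: 30 units
  P2->Hilo: 10 units
Optimal cost = $310.
Saving = 330 − 310 = $20.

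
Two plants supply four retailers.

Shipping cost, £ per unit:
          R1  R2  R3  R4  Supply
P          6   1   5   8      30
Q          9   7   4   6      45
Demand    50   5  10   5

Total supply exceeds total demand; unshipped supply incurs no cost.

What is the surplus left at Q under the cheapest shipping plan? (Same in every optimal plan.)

5

Minimum-cost shipments:
  P–R1: 25 × £6 = £150
  P–R2: 5 × £1 = £5
  Q–R1: 25 × £9 = £225
  Q–R3: 10 × £4 = £40
  Q–R4: 5 × £6 = £30
Total cost = £450.
Q ships 40 of its 45, leaving 5.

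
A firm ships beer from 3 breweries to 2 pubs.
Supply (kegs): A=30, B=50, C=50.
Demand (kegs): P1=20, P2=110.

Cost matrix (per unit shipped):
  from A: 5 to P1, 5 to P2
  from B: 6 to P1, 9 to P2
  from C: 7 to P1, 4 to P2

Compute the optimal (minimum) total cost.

740

Optimal allocation:
  A->P2: 30 × 5 = 150
  B->P1: 20 × 6 = 120
  B->P2: 30 × 9 = 270
  C->P2: 50 × 4 = 200
Total = 150 + 120 + 270 + 200 = 740.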